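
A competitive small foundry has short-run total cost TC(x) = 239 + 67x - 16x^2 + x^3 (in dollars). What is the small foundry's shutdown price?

$3 per unit

The shutdown price is the minimum of AVC. VC = 67x - 16x^2 + x^3, so AVC = 67 - 16x + x^2.
At the minimum of AVC, MC = AVC. MC = 67 - 32x + 3x^2; setting MC = AVC gives 2x^2 - 16x = 0, so x = 8. min AVC = 3.
The firm shuts down for any P below $3.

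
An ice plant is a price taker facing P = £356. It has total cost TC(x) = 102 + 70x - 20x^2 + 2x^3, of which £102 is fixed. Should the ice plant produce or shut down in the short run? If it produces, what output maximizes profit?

From TC, MC = TC'(x) = 70 - 40x + 6x^2 and AVC = VC/x = 70 - 20x + 2x^2.
AVC is minimized where dAVC/dx = -20 + 4x = 0, at x = 5; min AVC = 70 - 20·5 + 2·5^2 = £20.
Since P = £356 ≥ min AVC = £20, price covers variable cost and the firm should produce.
P = MC gives -286 - 40x + 6x^2 = 0, with roots -13/3 and 11. Take the larger (rising MC): x* = 11.
Check: AVC at x = 11 is £92 ≤ P, so revenue covers variable cost.
Profit = P·x − TC = 356·11 − 1114 = £2802.

Produce at x = 11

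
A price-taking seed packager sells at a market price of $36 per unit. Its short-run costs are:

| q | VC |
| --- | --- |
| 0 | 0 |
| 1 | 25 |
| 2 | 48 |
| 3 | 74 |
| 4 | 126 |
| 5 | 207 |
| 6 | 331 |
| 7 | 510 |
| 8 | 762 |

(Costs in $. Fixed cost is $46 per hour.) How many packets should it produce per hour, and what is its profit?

Tabulate TR − TC: q=0: -46; q=1: -35; q=2: -22; q=3: -12; q=4: -28; q=5: -73; q=6: -161; q=7: -304; q=8: -520.
Profit is maximized at q = 3. AVC there is 74/3 = $24.67 ≤ P, so producing beats shutting down (which would give -$46).

q = 3; profit = -$12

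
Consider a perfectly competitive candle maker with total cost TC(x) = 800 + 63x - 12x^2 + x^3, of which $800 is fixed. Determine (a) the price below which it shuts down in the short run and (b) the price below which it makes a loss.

Shutdown price = $27; break-even price = $123

Shutdown price = min AVC. AVC = 63 - 12x + x^2, with vertex at x = 6 and minimum $27.
ATC = 800/x + 63 - 12x + x^2. Setting dATC/dx = −800/x^2 − 12 + 2x = 0 gives x = 10 (since 2·10^3 − 12·10^2 = 800).
min ATC = 800/10 + 63 − 12·10 + 10^2 = $123. That is the break-even price.
Between these two prices the firm operates at a loss; above $123 it earns a profit.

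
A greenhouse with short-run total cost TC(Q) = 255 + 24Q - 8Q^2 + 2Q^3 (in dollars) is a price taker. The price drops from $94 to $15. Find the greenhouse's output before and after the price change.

AVC = 24 - 8Q + 2Q^2, minimized at Q = 2 where min AVC = $16. MC = 24 - 16Q + 6Q^2.
With P = $94 above the shutdown price, P = MC gives Q = 5.
At P = $15 < min AVC = $16, price no longer covers variable cost at any output, so the firm shuts down: Q = 0.

Output falls from 5 to 0 (the firm shuts down)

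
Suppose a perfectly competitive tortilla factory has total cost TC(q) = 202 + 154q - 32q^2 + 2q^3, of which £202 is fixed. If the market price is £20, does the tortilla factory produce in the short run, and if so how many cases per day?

Shut down

From TC, MC = TC'(q) = 154 - 64q + 6q^2 and AVC = VC/q = 154 - 32q + 2q^2.
AVC hits its minimum where MC = AVC, at q = 8, giving min AVC = 154 - 32·8 + 2·8^2 = £26.
Since P = £20 < min AVC = £26, price fails to cover variable cost at any output.
Best response: produce nothing and absorb the £202 fixed cost.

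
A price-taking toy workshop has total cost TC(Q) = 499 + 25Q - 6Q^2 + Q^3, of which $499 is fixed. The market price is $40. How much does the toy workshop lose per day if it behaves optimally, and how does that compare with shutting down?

AVC = 25 - 6Q + Q^2 has its minimum $16 at Q = 3; price $40 clears that bar, so the firm operates.
MC = 25 - 12Q + 3Q^2. Setting P = MC and taking the root on the rising branch gives Q* = 5.
TR = 40·5 = 200. TC = 499 + 100 = 599. Profit = 200 − 599 = -$399.
That loss of $399 beats the $499 the firm would lose by shutting down; producing recovers $100 of fixed cost.

Profit = -$399 at Q = 5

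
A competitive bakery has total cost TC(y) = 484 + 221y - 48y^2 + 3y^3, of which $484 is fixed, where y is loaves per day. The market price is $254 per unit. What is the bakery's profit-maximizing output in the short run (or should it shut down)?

Variable cost is VC = 221y - 48y^2 + 3y^3, so AVC = VC/y = 221 - 48y + 3y^2 and MC = dTC/dy = 221 - 96y + 9y^2.
AVC hits its minimum where MC = AVC, at y = 8, giving min AVC = 221 - 48·8 + 3·8^2 = $29.
Because $254 ≥ $29, revenue can cover variable cost; the firm operates.
Set P = MC: 254 = 221 - 96y + 9y^2 → -33 - 96y + 9y^2 = 0. The roots are y = -1/3 and y = 11; the profit-maximizing output is on the rising part of MC, so y* = 11.
Check: AVC at y = 11 is $56 ≤ P, so revenue covers variable cost.
Profit = P·y − TC = 254·11 − 1100 = $1694.

Produce at y = 11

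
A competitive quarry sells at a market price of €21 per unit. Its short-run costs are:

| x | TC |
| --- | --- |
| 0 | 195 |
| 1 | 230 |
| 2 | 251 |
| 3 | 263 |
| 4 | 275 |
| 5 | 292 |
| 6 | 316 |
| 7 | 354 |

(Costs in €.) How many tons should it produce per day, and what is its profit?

Tabulate TR − TC: x=0: -195; x=1: -209; x=2: -209; x=3: -200; x=4: -191; x=5: -187; x=6: -190; x=7: -207.
Profit is maximized at x = 5. AVC there is 97/5 = €19.40 ≤ P, so producing beats shutting down (which would give -€195).

x = 5; profit = -€187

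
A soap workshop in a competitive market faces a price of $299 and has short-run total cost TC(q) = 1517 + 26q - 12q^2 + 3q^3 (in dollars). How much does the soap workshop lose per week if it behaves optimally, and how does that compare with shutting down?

AVC = 26 - 12q + 3q^2; min AVC = $14 at q = 2. Since P = $299 ≥ min AVC, the firm produces.
With MC = 26 - 24q + 9q^2, P = MC on the upward-sloping part at q* = 7.
TR = 299·7 = 2093. TC = 1517 + 623 = 2140. Profit = 2093 − 2140 = -$47.
Shutting down would mean losing the fixed cost of $1517, so operating at a loss of $47 is better by $1470.

Profit = -$47 at q = 7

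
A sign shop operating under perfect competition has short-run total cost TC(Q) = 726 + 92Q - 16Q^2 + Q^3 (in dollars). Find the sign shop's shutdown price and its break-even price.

AVC = 92 - 16Q + Q^2; minimized at Q = 8, giving min AVC = $28. That is the shutdown price.
ATC = 726/Q + 92 - 16Q + Q^2. Setting dATC/dQ = −726/Q^2 − 16 + 2Q = 0 gives Q = 11 (since 2·11^3 − 16·11^2 = 726).
min ATC = 726/11 + 92 − 16·11 + 11^2 = $103. That is the break-even price.
For $28 ≤ P < $103 the firm produces at a loss; below $28 it shuts down.

Shutdown price = $28; break-even price = $103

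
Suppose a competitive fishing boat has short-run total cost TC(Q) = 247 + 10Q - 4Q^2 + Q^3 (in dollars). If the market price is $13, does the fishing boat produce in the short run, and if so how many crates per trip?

From TC, MC = TC'(Q) = 10 - 8Q + 3Q^2 and AVC = VC/Q = 10 - 4Q + Q^2.
The AVC parabola has its vertex at Q = 4/2 = 2, where AVC = 10 - 4·2 + 2^2 = $6.
Because $13 ≥ $6, revenue can cover variable cost; the firm operates.
P = MC gives -3 - 8Q + 3Q^2 = 0, with roots -1/3 and 3. Take the larger (rising MC): Q* = 3.
Check: AVC at Q = 3 is $7 ≤ P, so revenue covers variable cost.
Profit = P·Q − TC = 13·3 − 268 = -$229, a loss, but smaller than the $247 fixed cost the firm would lose by shutting down.

Produce at Q = 3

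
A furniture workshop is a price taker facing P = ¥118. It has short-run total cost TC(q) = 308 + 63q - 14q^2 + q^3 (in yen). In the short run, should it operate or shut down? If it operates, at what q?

Variable cost is VC = 63q - 14q^2 + q^3, so AVC = VC/q = 63 - 14q + q^2 and MC = dTC/dq = 63 - 28q + 3q^2.
AVC hits its minimum where MC = AVC, at q = 7, giving min AVC = 63 - 14·7 + 7^2 = ¥14.
Because ¥118 ≥ ¥14, revenue can cover variable cost; the firm operates.
P = MC gives -55 - 28q + 3q^2 = 0, with roots -5/3 and 11. Take the larger (rising MC): q* = 11.
Check: AVC at q = 11 is ¥30 ≤ P, so revenue covers variable cost.
Profit = P·q − TC = 118·11 − 638 = ¥660.

Produce at q = 11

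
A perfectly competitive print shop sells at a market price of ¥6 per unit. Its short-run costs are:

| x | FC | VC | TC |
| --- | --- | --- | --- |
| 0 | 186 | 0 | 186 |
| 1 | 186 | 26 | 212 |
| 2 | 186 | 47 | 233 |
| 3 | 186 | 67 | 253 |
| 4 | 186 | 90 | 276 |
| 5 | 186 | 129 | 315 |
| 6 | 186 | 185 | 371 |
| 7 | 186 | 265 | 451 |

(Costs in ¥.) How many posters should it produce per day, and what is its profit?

Tabulate TR − TC: x=0: -186; x=1: -206; x=2: -221; x=3: -235; x=4: -252; x=5: -285; x=6: -335; x=7: -409.
Profit is highest at x = 0. Equivalently, the lowest AVC in the table is 67/3 ≈ ¥22.33 at x = 3, and P = ¥6 falls below it — price never covers variable cost, so the firm shuts down and loses only its fixed cost.

x = 0 (shut down); profit = -¥186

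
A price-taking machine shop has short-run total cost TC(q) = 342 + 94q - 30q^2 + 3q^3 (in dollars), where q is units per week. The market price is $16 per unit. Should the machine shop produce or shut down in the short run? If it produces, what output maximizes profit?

Shut down

Variable cost is VC = 94q - 30q^2 + 3q^3, so AVC = VC/q = 94 - 30q + 3q^2 and MC = dTC/dq = 94 - 60q + 9q^2.
AVC is minimized where dAVC/dq = -30 + 6q = 0, at q = 5; min AVC = 94 - 30·5 + 3·5^2 = $19.
With P < min AVC ($16 < $19), every unit sold adds to the loss.
Best response: produce nothing and absorb the $342 fixed cost.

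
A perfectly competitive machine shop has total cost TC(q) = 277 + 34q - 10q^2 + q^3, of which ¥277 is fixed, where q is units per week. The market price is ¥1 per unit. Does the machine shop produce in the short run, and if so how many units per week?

Shut down

Variable cost is VC = 34q - 10q^2 + q^3, so AVC = VC/q = 34 - 10q + q^2 and MC = dTC/dq = 34 - 20q + 3q^2.
AVC hits its minimum where MC = AVC, at q = 5, giving min AVC = 34 - 10·5 + 5^2 = ¥9.
Since P = ¥1 < min AVC = ¥9, price fails to cover variable cost at any output.
Shutting down limits the loss to fixed cost, ¥277.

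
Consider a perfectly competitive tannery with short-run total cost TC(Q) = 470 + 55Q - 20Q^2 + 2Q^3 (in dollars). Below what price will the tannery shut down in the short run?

The firm shuts down when price falls below the minimum of average variable cost. AVC = VC/Q = 55 - 20Q + 2Q^2.
At the minimum of AVC, MC = AVC. MC = 55 - 40Q + 6Q^2; setting MC = AVC gives 4Q^2 - 20Q = 0, so Q = 5. min AVC = 5.
So the shutdown price is $5.

$5 per unit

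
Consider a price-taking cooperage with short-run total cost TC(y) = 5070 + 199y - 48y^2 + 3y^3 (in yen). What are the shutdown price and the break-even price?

Shutdown price = ¥7; break-even price = ¥472

AVC = 199 - 48y + 3y^2; minimized at y = 8, giving min AVC = ¥7. That is the shutdown price.
ATC = 5070/y + 199 - 48y + 3y^2. Setting dATC/dy = −5070/y^2 − 48 + 6y = 0 gives y = 13 (since 6·13^3 − 48·13^2 = 5070).
min ATC = 5070/13 + 199 − 48·13 + 3·13^2 = ¥472. That is the break-even price.
Between these two prices the firm operates at a loss; above ¥472 it earns a profit.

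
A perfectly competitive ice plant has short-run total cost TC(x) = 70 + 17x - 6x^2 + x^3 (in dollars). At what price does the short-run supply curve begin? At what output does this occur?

$8 per unit, at x = 3

Short-run supply begins at min AVC. From VC = 17x - 6x^2 + x^3, AVC = 17 - 6x + x^2.
At the minimum of AVC, MC = AVC. MC = 17 - 12x + 3x^2; setting MC = AVC gives 2x^2 - 6x = 0, so x = 3. min AVC = 8.
For P < $8 the firm produces nothing.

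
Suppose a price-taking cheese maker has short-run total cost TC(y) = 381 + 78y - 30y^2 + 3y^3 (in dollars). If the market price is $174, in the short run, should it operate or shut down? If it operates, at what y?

Produce at y = 8

From TC, MC = TC'(y) = 78 - 60y + 9y^2 and AVC = VC/y = 78 - 30y + 3y^2.
AVC hits its minimum where MC = AVC, at y = 5, giving min AVC = 78 - 30·5 + 3·5^2 = $3.
Since P = $174 ≥ min AVC = $3, price covers variable cost and the firm should produce.
P = MC gives -96 - 60y + 9y^2 = 0, with roots -4/3 and 8. Take the larger (rising MC): y* = 8.
Check: AVC at y = 8 is $30 ≤ P, so revenue covers variable cost.
Profit = P·y − TC = 174·8 − 621 = $771.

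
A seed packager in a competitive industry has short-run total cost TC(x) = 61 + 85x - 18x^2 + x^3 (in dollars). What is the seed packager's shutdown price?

$4 per unit

Short-run supply begins at min AVC. From VC = 85x - 18x^2 + x^3, AVC = 85 - 18x + x^2.
At the minimum of AVC, MC = AVC. MC = 85 - 36x + 3x^2; setting MC = AVC gives 2x^2 - 18x = 0, so x = 9. min AVC = 4.
For P < $4 the firm produces nothing.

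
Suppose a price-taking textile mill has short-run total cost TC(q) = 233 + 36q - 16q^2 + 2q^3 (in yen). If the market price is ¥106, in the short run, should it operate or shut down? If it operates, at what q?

Produce at q = 7

Variable cost is VC = 36q - 16q^2 + 2q^3, so AVC = VC/q = 36 - 16q + 2q^2 and MC = dTC/dq = 36 - 32q + 6q^2.
The AVC parabola has its vertex at q = 16/4 = 4, where AVC = 36 - 16·4 + 2·4^2 = ¥4.
Since P = ¥106 ≥ min AVC = ¥4, price covers variable cost and the firm should produce.
P = MC gives -70 - 32q + 6q^2 = 0, with roots -5/3 and 7. Take the larger (rising MC): q* = 7.
Check: AVC at q = 7 is ¥22 ≤ P, so revenue covers variable cost.
Profit = P·q − TC = 106·7 − 387 = ¥355.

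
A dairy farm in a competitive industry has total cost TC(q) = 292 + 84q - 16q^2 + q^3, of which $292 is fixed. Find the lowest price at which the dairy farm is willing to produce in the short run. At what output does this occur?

$20 per unit, at q = 8

The shutdown price is the minimum of AVC. VC = 84q - 16q^2 + q^3, so AVC = 84 - 16q + q^2.
dAVC/dq = -16 + 2q = 0 gives q = 8. min AVC = 84 - 16·8 + 8^2 = 20.
For P < $20 the firm produces nothing.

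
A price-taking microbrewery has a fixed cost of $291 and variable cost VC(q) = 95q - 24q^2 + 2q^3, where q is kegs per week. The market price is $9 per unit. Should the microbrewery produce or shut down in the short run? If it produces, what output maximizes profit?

Strip out fixed cost: VC = 95q - 24q^2 + 2q^3. Then AVC = 95 - 24q + 2q^2 and MC = 95 - 48q + 6q^2.
The AVC parabola has its vertex at q = 24/4 = 6, where AVC = 95 - 24·6 + 2·6^2 = $23.
With P < min AVC ($9 < $23), every unit sold adds to the loss.
Best response: produce nothing and absorb the $291 fixed cost.

Shut down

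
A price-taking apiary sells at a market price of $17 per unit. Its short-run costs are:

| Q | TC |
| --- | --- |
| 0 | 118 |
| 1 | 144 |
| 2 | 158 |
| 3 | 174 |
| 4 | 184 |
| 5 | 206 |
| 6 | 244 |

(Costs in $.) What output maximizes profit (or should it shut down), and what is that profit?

Q = 4; profit = -$116

Tabulate TR − TC: Q=0: -118; Q=1: -127; Q=2: -124; Q=3: -123; Q=4: -116; Q=5: -121; Q=6: -142.
Profit is maximized at Q = 4. AVC there is 66/4 = $16.50 ≤ P, so producing beats shutting down (which would give -$118).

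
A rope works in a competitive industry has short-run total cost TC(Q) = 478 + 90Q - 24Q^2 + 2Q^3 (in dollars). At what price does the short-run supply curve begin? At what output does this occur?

The shutdown price is the minimum of AVC. VC = 90Q - 24Q^2 + 2Q^3, so AVC = 90 - 24Q + 2Q^2.
At the minimum of AVC, MC = AVC. MC = 90 - 48Q + 6Q^2; setting MC = AVC gives 4Q^2 - 24Q = 0, so Q = 6. min AVC = 18.
For P < $18 the firm produces nothing.

$18 per unit, at Q = 6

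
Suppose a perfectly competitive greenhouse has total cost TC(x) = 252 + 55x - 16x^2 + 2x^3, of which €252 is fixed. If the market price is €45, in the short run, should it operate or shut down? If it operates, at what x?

Variable cost is VC = 55x - 16x^2 + 2x^3, so AVC = VC/x = 55 - 16x + 2x^2 and MC = dTC/dx = 55 - 32x + 6x^2.
The AVC parabola has its vertex at x = 16/4 = 4, where AVC = 55 - 16·4 + 2·4^2 = €23.
Since P = €45 ≥ min AVC = €23, price covers variable cost and the firm should produce.
P = MC gives 10 - 32x + 6x^2 = 0, with roots 1/3 and 5. Take the larger (rising MC): x* = 5.
Check: AVC at x = 5 is €25 ≤ P, so revenue covers variable cost.
Profit = P·x − TC = 45·5 − 377 = -€152, a loss, but smaller than the €252 fixed cost the firm would lose by shutting down.

Produce at x = 5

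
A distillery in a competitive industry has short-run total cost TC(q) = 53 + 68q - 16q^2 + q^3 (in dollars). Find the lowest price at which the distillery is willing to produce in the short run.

The shutdown price is the minimum of AVC. VC = 68q - 16q^2 + q^3, so AVC = 68 - 16q + q^2.
At the minimum of AVC, MC = AVC. MC = 68 - 32q + 3q^2; setting MC = AVC gives 2q^2 - 16q = 0, so q = 8. min AVC = 4.
For P < $4 the firm produces nothing.

$4 per unit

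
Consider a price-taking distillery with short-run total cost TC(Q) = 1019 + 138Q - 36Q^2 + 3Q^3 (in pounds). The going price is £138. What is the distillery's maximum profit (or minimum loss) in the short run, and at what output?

AVC = 138 - 36Q + 3Q^2 has its minimum £30 at Q = 6; price £138 clears that bar, so the firm operates.
MC = 138 - 72Q + 9Q^2. Setting P = MC and taking the root on the rising branch gives Q* = 8.
TR = 138·8 = 1104. TC = 1019 + 336 = 1355. Profit = 1104 − 1355 = -£251.
By producing, the firm covers all variable cost plus £768 of fixed cost; shutting down would lose the full £1019.

Profit = -£251 at Q = 8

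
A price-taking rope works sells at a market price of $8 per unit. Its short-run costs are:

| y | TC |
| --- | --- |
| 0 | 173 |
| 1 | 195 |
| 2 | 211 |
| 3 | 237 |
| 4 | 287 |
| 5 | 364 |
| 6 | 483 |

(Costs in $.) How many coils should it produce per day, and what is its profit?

Compute π = P·y − TC at each output: y=0: -173; y=1: -187; y=2: -195; y=3: -213; y=4: -255; y=5: -324; y=6: -435.
Profit is highest at y = 0. Equivalently, the lowest AVC in the table is 38/2 ≈ $19 at y = 2, and P = $8 falls below it — price never covers variable cost, so the firm shuts down and loses only its fixed cost.

y = 0 (shut down); profit = -$173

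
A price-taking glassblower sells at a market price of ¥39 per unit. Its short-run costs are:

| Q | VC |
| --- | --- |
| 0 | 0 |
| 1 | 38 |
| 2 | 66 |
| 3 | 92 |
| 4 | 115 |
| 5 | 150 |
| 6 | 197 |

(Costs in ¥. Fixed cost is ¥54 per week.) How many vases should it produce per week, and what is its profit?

Q = 5; profit = -¥9

Profit at each row (π = 39Q − TC): Q=0: -54; Q=1: -53; Q=2: -42; Q=3: -29; Q=4: -13; Q=5: -9; Q=6: -17.
Profit is maximized at Q = 5. AVC there is 150/5 = ¥30 ≤ P, so producing beats shutting down (which would give -¥54).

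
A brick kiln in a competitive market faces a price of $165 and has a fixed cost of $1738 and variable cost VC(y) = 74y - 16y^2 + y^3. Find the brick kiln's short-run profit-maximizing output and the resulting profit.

AVC = 74 - 16y + y^2; min AVC = $10 at y = 8. Since P = $165 ≥ min AVC, the firm produces.
MC = 74 - 32y + 3y^2. Setting P = MC and taking the root on the rising branch gives y* = 13.
TR = 165·13 = 2145. TC = 1738 + 455 = 2193. Profit = 2145 − 2193 = -$48.
Shutting down would mean losing the fixed cost of $1738, so operating at a loss of $48 is better by $1690.

Profit = -$48 at y = 13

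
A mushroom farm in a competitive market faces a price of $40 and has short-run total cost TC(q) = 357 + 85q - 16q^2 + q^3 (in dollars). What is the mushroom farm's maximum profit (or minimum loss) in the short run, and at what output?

AVC = 85 - 16q + q^2; min AVC = $21 at q = 8. Since P = $40 ≥ min AVC, the firm produces.
With MC = 85 - 32q + 3q^2, P = MC on the upward-sloping part at q* = 9.
TR = 40·9 = 360. TC = 357 + 198 = 555. Profit = 360 − 555 = -$195.
That loss of $195 beats the $357 the firm would lose by shutting down; producing recovers $162 of fixed cost.

Profit = -$195 at q = 9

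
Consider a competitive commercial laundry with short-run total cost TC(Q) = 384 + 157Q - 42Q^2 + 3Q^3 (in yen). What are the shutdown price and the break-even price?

Shutdown price = min AVC. AVC = 157 - 42Q + 3Q^2, with vertex at Q = 7 and minimum ¥10.
ATC = 384/Q + 157 - 42Q + 3Q^2. Setting dATC/dQ = −384/Q^2 − 42 + 6Q = 0 gives Q = 8 (since 6·8^3 − 42·8^2 = 384).
min ATC = 384/8 + 157 − 42·8 + 3·8^2 = ¥61. That is the break-even price.
For ¥10 ≤ P < ¥61 the firm produces at a loss; below ¥10 it shuts down.

Shutdown price = ¥10; break-even price = ¥61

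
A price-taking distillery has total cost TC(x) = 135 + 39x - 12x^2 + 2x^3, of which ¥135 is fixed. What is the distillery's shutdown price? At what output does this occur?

¥21 per unit, at x = 3

Short-run supply begins at min AVC. From VC = 39x - 12x^2 + 2x^3, AVC = 39 - 12x + 2x^2.
At the minimum of AVC, MC = AVC. MC = 39 - 24x + 6x^2; setting MC = AVC gives 4x^2 - 12x = 0, so x = 3. min AVC = 21.
So the shutdown price is ¥21.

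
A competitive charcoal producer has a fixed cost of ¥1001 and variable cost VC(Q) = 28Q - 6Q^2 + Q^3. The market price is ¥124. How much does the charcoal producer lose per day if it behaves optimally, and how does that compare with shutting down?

Profit = -¥361 at Q = 8

AVC = 28 - 6Q + Q^2; min AVC = ¥19 at Q = 3. Since P = ¥124 ≥ min AVC, the firm produces.
MC = 28 - 12Q + 3Q^2. Setting P = MC and taking the root on the rising branch gives Q* = 8.
TR = 124·8 = 992. TC = 1001 + 352 = 1353. Profit = 992 − 1353 = -¥361.
By producing, the firm covers all variable cost plus ¥640 of fixed cost; shutting down would lose the full ¥1001.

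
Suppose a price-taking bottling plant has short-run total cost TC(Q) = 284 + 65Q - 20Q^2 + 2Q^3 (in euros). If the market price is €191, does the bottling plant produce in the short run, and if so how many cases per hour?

Produce at Q = 9

Strip out fixed cost: VC = 65Q - 20Q^2 + 2Q^3. Then AVC = 65 - 20Q + 2Q^2 and MC = 65 - 40Q + 6Q^2.
The AVC parabola has its vertex at Q = 20/4 = 5, where AVC = 65 - 20·5 + 2·5^2 = €15.
Since P = €191 ≥ min AVC = €15, price covers variable cost and the firm should produce.
P = MC gives -126 - 40Q + 6Q^2 = 0, with roots -7/3 and 9. Take the larger (rising MC): Q* = 9.
Check: AVC at Q = 9 is €47 ≤ P, so revenue covers variable cost.
Profit = P·Q − TC = 191·9 − 707 = €1012.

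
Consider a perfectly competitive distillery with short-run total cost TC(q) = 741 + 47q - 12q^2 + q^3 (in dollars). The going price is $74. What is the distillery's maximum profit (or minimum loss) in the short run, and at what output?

AVC = 47 - 12q + q^2; min AVC = $11 at q = 6. Since P = $74 ≥ min AVC, the firm produces.
With MC = 47 - 24q + 3q^2, P = MC on the upward-sloping part at q* = 9.
TR = 74·9 = 666. TC = 741 + 180 = 921. Profit = 666 − 921 = -$255.
Shutting down would mean losing the fixed cost of $741, so operating at a loss of $255 is better by $486.

Profit = -$255 at q = 9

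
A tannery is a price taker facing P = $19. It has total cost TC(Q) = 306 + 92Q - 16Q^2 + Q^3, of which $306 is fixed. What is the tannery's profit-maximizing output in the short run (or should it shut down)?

Shut down

Variable cost is VC = 92Q - 16Q^2 + Q^3, so AVC = VC/Q = 92 - 16Q + Q^2 and MC = dTC/dQ = 92 - 32Q + 3Q^2.
AVC is minimized where dAVC/dQ = -16 + 2Q = 0, at Q = 8; min AVC = 92 - 16·8 + 8^2 = $28.
Since P = $19 < min AVC = $28, price fails to cover variable cost at any output.
Best response: produce nothing and absorb the $306 fixed cost.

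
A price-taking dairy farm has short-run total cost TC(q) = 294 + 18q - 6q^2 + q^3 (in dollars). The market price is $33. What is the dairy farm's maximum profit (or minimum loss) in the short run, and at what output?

Profit = -$194 at q = 5

AVC = 18 - 6q + q^2; min AVC = $9 at q = 3. Since P = $33 ≥ min AVC, the firm produces.
MC = 18 - 12q + 3q^2. Setting P = MC and taking the root on the rising branch gives q* = 5.
TR = 33·5 = 165. TC = 294 + 65 = 359. Profit = 165 − 359 = -$194.
Shutting down would mean losing the fixed cost of $294, so operating at a loss of $194 is better by $100.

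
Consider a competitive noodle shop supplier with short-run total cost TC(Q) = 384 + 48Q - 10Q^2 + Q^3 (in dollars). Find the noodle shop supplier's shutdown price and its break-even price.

Shutdown price = $23; break-even price = $80

AVC = 48 - 10Q + Q^2; minimized at Q = 5, giving min AVC = $23. That is the shutdown price.
ATC = 384/Q + 48 - 10Q + Q^2. Setting dATC/dQ = −384/Q^2 − 10 + 2Q = 0 gives Q = 8 (since 2·8^3 − 10·8^2 = 384).
min ATC = 384/8 + 48 − 10·8 + 8^2 = $80. That is the break-even price.
Between these two prices the firm operates at a loss; above $80 it earns a profit.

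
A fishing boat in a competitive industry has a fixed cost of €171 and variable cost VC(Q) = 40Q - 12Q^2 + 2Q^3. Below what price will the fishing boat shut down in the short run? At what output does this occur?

€22 per unit, at Q = 3

Short-run supply begins at min AVC. From VC = 40Q - 12Q^2 + 2Q^3, AVC = 40 - 12Q + 2Q^2.
dAVC/dQ = -12 + 4Q = 0 gives Q = 3. min AVC = 40 - 12·3 + 2·3^2 = 22.
For P < €22 the firm produces nothing.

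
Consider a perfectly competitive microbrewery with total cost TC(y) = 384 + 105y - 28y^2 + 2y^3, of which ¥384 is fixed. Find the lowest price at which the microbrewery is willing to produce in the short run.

¥7 per unit

The firm shuts down when price falls below the minimum of average variable cost. AVC = VC/y = 105 - 28y + 2y^2.
At the minimum of AVC, MC = AVC. MC = 105 - 56y + 6y^2; setting MC = AVC gives 4y^2 - 28y = 0, so y = 7. min AVC = 7.
The firm shuts down for any P below ¥7.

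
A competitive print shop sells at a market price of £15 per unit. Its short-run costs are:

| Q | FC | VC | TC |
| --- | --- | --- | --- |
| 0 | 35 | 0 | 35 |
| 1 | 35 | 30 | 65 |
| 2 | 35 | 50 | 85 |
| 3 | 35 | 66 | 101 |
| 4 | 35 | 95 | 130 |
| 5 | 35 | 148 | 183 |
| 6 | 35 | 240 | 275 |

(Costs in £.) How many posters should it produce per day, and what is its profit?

Q = 0 (shut down); profit = -£35

Profit at each row (π = 15Q − TC): Q=0: -35; Q=1: -50; Q=2: -55; Q=3: -56; Q=4: -70; Q=5: -108; Q=6: -185.
Profit is highest at Q = 0. Equivalently, the lowest AVC in the table is 66/3 ≈ £22 at Q = 3, and P = £15 falls below it — price never covers variable cost, so the firm shuts down and loses only its fixed cost.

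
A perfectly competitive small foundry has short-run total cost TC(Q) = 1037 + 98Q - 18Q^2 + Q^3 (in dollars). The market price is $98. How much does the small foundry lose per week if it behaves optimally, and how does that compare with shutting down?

AVC = 98 - 18Q + Q^2; min AVC = $17 at Q = 9. Since P = $98 ≥ min AVC, the firm produces.
MC = 98 - 36Q + 3Q^2. Setting P = MC and taking the root on the rising branch gives Q* = 12.
TR = 98·12 = 1176. TC = 1037 + 312 = 1349. Profit = 1176 − 1349 = -$173.
By producing, the firm covers all variable cost plus $864 of fixed cost; shutting down would lose the full $1037.

Profit = -$173 at Q = 12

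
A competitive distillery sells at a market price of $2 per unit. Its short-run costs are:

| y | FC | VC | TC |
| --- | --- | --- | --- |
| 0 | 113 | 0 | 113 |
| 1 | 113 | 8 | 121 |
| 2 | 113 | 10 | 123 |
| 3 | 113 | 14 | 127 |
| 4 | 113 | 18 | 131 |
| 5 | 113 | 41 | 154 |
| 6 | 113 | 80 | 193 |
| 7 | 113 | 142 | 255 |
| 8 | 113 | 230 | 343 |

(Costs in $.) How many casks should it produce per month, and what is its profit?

Profit at each row (π = 2y − TC): y=0: -113; y=1: -119; y=2: -119; y=3: -121; y=4: -123; y=5: -144; y=6: -181; y=7: -241; y=8: -327.
Profit is highest at y = 0. Equivalently, the lowest AVC in the table is 18/4 ≈ $4.50 at y = 4, and P = $2 falls below it — price never covers variable cost, so the firm shuts down and loses only its fixed cost.

y = 0 (shut down); profit = -$113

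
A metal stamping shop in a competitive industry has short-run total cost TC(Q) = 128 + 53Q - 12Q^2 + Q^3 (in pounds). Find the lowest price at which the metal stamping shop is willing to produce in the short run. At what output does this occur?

The shutdown price is the minimum of AVC. VC = 53Q - 12Q^2 + Q^3, so AVC = 53 - 12Q + Q^2.
At the minimum of AVC, MC = AVC. MC = 53 - 24Q + 3Q^2; setting MC = AVC gives 2Q^2 - 12Q = 0, so Q = 6. min AVC = 17.
The firm shuts down for any P below £17.

£17 per unit, at Q = 6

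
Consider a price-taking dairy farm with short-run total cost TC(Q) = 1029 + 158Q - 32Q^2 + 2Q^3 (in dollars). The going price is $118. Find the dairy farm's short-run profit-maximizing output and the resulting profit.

Profit = -$229 at Q = 10

AVC = 158 - 32Q + 2Q^2; min AVC = $30 at Q = 8. Since P = $118 ≥ min AVC, the firm produces.
With MC = 158 - 64Q + 6Q^2, P = MC on the upward-sloping part at Q* = 10.
TR = 118·10 = 1180. TC = 1029 + 380 = 1409. Profit = 1180 − 1409 = -$229.
Shutting down would mean losing the fixed cost of $1029, so operating at a loss of $229 is better by $800.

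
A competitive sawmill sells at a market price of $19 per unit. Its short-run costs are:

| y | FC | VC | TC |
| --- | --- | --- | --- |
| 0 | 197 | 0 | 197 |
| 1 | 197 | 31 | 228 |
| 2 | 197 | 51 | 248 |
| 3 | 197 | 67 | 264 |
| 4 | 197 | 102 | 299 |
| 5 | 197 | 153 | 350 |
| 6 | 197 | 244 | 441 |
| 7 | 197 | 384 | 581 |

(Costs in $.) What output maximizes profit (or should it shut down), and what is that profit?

y = 0 (shut down); profit = -$197

Profit at each row (π = 19y − TC): y=0: -197; y=1: -209; y=2: -210; y=3: -207; y=4: -223; y=5: -255; y=6: -327; y=7: -448.
Profit is highest at y = 0. Equivalently, the lowest AVC in the table is 67/3 ≈ $22.33 at y = 3, and P = $19 falls below it — price never covers variable cost, so the firm shuts down and loses only its fixed cost.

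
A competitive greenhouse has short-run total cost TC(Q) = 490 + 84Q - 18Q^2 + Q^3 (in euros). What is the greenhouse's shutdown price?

€3 per unit

The shutdown price is the minimum of AVC. VC = 84Q - 18Q^2 + Q^3, so AVC = 84 - 18Q + Q^2.
At the minimum of AVC, MC = AVC. MC = 84 - 36Q + 3Q^2; setting MC = AVC gives 2Q^2 - 18Q = 0, so Q = 9. min AVC = 3.
The firm shuts down for any P below €3.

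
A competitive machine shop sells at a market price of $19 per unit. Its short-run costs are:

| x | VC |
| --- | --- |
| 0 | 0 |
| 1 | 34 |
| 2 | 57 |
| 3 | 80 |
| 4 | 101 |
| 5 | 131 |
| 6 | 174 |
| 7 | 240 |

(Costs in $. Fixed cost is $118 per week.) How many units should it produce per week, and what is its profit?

x = 0 (shut down); profit = -$118

Compute π = P·x − TC at each output: x=0: -118; x=1: -133; x=2: -137; x=3: -141; x=4: -143; x=5: -154; x=6: -178; x=7: -225.
Profit is highest at x = 0. Equivalently, the lowest AVC in the table is 101/4 ≈ $25.25 at x = 4, and P = $19 falls below it — price never covers variable cost, so the firm shuts down and loses only its fixed cost.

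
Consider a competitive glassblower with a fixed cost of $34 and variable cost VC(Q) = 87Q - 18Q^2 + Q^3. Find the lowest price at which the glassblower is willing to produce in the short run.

$6 per unit

Short-run supply begins at min AVC. From VC = 87Q - 18Q^2 + Q^3, AVC = 87 - 18Q + Q^2.
dAVC/dQ = -18 + 2Q = 0 gives Q = 9. min AVC = 87 - 18·9 + 9^2 = 6.
So the shutdown price is $6.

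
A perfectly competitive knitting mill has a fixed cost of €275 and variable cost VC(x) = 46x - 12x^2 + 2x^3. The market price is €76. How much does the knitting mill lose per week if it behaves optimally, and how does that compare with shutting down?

AVC = 46 - 12x + 2x^2; min AVC = €28 at x = 3. Since P = €76 ≥ min AVC, the firm produces.
MC = 46 - 24x + 6x^2. Setting P = MC and taking the root on the rising branch gives x* = 5.
TR = 76·5 = 380. TC = 275 + 180 = 455. Profit = 380 − 455 = -€75.
That loss of €75 beats the €275 the firm would lose by shutting down; producing recovers €200 of fixed cost.

Profit = -€75 at x = 5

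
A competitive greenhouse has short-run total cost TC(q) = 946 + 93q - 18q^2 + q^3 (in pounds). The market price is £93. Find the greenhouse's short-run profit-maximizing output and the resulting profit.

Profit = -£82 at q = 12

AVC = 93 - 18q + q^2; min AVC = £12 at q = 9. Since P = £93 ≥ min AVC, the firm produces.
MC = 93 - 36q + 3q^2. Setting P = MC and taking the root on the rising branch gives q* = 12.
TR = 93·12 = 1116. TC = 946 + 252 = 1198. Profit = 1116 − 1198 = -£82.
By producing, the firm covers all variable cost plus £864 of fixed cost; shutting down would lose the full £946.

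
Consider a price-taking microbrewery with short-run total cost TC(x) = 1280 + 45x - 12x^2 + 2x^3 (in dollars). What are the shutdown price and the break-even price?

Shutdown price = $27; break-even price = $237

Shutdown price = min AVC. AVC = 45 - 12x + 2x^2, with vertex at x = 3 and minimum $27.
ATC = 1280/x + 45 - 12x + 2x^2. Setting dATC/dx = −1280/x^2 − 12 + 4x = 0 gives x = 8 (since 4·8^3 − 12·8^2 = 1280).
min ATC = 1280/8 + 45 − 12·8 + 2·8^2 = $237. That is the break-even price.
Between these two prices the firm operates at a loss; above $237 it earns a profit.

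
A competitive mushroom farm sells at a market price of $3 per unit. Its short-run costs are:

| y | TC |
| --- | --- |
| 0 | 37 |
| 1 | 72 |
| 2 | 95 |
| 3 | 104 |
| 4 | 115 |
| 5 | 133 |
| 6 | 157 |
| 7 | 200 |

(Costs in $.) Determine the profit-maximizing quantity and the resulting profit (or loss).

y = 0 (shut down); profit = -$37

Compute π = P·y − TC at each output: y=0: -37; y=1: -69; y=2: -89; y=3: -95; y=4: -103; y=5: -118; y=6: -139; y=7: -179.
Profit is highest at y = 0. Equivalently, the lowest AVC in the table is 96/5 ≈ $19.20 at y = 5, and P = $3 falls below it — price never covers variable cost, so the firm shuts down and loses only its fixed cost.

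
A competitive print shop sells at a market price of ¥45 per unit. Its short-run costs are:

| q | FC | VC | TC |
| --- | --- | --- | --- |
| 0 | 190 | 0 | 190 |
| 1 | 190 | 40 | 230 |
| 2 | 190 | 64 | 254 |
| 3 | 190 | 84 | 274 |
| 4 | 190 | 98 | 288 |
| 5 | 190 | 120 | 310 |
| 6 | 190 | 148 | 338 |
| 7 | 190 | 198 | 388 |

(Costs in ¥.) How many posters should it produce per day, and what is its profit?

q = 6; profit = -¥68

Tabulate TR − TC: q=0: -190; q=1: -185; q=2: -164; q=3: -139; q=4: -108; q=5: -85; q=6: -68; q=7: -73.
Profit is maximized at q = 6. AVC there is 148/6 = ¥24.67 ≤ P, so producing beats shutting down (which would give -¥190).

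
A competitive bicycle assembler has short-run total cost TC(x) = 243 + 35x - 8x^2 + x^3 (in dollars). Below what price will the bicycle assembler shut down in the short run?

The firm shuts down when price falls below the minimum of average variable cost. AVC = VC/x = 35 - 8x + x^2.
dAVC/dx = -8 + 2x = 0 gives x = 4. min AVC = 35 - 8·4 + 4^2 = 19.
So the shutdown price is $19.

$19 per unit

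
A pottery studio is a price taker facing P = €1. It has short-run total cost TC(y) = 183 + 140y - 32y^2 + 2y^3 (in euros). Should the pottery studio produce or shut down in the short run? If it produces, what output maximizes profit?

From TC, MC = TC'(y) = 140 - 64y + 6y^2 and AVC = VC/y = 140 - 32y + 2y^2.
AVC hits its minimum where MC = AVC, at y = 8, giving min AVC = 140 - 32·8 + 2·8^2 = €12.
Since P = €1 < min AVC = €12, price fails to cover variable cost at any output.
Best response: produce nothing and absorb the €183 fixed cost.

Shut down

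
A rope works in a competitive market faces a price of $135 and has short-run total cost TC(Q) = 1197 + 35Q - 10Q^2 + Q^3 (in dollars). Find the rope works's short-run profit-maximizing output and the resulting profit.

AVC = 35 - 10Q + Q^2 has its minimum $10 at Q = 5; price $135 clears that bar, so the firm operates.
MC = 35 - 20Q + 3Q^2. Setting P = MC and taking the root on the rising branch gives Q* = 10.
TR = 135·10 = 1350. TC = 1197 + 350 = 1547. Profit = 1350 − 1547 = -$197.
By producing, the firm covers all variable cost plus $1000 of fixed cost; shutting down would lose the full $1197.

Profit = -$197 at Q = 10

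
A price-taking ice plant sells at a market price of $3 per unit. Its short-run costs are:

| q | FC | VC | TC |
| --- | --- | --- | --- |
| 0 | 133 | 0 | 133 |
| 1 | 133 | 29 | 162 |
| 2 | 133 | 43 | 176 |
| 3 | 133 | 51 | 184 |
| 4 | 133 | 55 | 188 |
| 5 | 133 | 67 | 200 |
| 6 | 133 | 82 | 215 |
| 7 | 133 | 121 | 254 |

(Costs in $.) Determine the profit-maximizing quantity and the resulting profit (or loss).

q = 0 (shut down); profit = -$133

Profit at each row (π = 3q − TC): q=0: -133; q=1: -159; q=2: -170; q=3: -175; q=4: -176; q=5: -185; q=6: -197; q=7: -233.
Profit is highest at q = 0. Equivalently, the lowest AVC in the table is 67/5 ≈ $13.40 at q = 5, and P = $3 falls below it — price never covers variable cost, so the firm shuts down and loses only its fixed cost.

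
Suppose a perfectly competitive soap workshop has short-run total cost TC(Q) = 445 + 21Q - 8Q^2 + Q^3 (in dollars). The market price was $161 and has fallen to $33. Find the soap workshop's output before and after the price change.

MC = 21 - 16Q + 3Q^2; the shutdown threshold is min AVC = $5 (at Q = 4).
At P = $161 ≥ min AVC, set P = MC on the rising branch: Q = 10.
At P = $33 ≥ min AVC, set P = MC: Q = 6. The firm stays open but cuts output.

Output falls from 10 to 6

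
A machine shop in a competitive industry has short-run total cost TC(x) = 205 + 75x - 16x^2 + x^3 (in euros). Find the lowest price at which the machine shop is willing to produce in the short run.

The shutdown price is the minimum of AVC. VC = 75x - 16x^2 + x^3, so AVC = 75 - 16x + x^2.
At the minimum of AVC, MC = AVC. MC = 75 - 32x + 3x^2; setting MC = AVC gives 2x^2 - 16x = 0, so x = 8. min AVC = 11.
The firm shuts down for any P below €11.

€11 per unit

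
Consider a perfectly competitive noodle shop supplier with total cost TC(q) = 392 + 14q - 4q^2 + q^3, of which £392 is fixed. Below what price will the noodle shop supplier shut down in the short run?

Short-run supply begins at min AVC. From VC = 14q - 4q^2 + q^3, AVC = 14 - 4q + q^2.
At the minimum of AVC, MC = AVC. MC = 14 - 8q + 3q^2; setting MC = AVC gives 2q^2 - 4q = 0, so q = 2. min AVC = 10.
So the shutdown price is £10.

£10 per unit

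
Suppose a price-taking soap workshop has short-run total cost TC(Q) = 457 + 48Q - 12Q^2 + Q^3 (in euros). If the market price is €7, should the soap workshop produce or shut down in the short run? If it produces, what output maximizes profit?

Shut down

Strip out fixed cost: VC = 48Q - 12Q^2 + Q^3. Then AVC = 48 - 12Q + Q^2 and MC = 48 - 24Q + 3Q^2.
AVC is minimized where dAVC/dQ = -12 + 2Q = 0, at Q = 6; min AVC = 48 - 12·6 + 6^2 = €12.
Since P = €7 < min AVC = €12, price fails to cover variable cost at any output.
Shutting down limits the loss to fixed cost, €457.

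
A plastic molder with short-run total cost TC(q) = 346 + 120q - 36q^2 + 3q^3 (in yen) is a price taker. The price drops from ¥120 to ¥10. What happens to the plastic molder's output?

AVC = 120 - 36q + 3q^2, minimized at q = 6 where min AVC = ¥12. MC = 120 - 72q + 9q^2.
At P = ¥120 ≥ min AVC, set P = MC on the rising branch: q = 8.
At P = ¥10 < min AVC = ¥12, price no longer covers variable cost at any output, so the firm shuts down: q = 0.

Output falls from 8 to 0 (the firm shuts down)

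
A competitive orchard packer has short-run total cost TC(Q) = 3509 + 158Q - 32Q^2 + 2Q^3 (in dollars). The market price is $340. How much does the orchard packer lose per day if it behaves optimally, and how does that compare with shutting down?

AVC = 158 - 32Q + 2Q^2; min AVC = $30 at Q = 8. Since P = $340 ≥ min AVC, the firm produces.
With MC = 158 - 64Q + 6Q^2, P = MC on the upward-sloping part at Q* = 13.
TR = 340·13 = 4420. TC = 3509 + 1040 = 4549. Profit = 4420 − 4549 = -$129.
By producing, the firm covers all variable cost plus $3380 of fixed cost; shutting down would lose the full $3509.

Profit = -$129 at Q = 13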